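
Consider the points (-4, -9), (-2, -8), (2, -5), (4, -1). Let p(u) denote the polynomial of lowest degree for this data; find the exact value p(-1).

-121/16

Using Newton's divided-difference form:
p[-4,-2] = (-8 - (-9)) / (-2 - (-4)) = 1/2
p[-2,2] = (-5 - (-8)) / (2 - (-2)) = 3/4
p[2,4] = (-1 - (-5)) / (4 - 2) = 2
p[-4,-2,2] = (3/4 - 1/2) / (2 - (-4)) = 1/24
p[-2,2,4] = (2 - 3/4) / (4 - (-2)) = 5/24
p[-4,-2,2,4] = (5/24 - 1/24) / (4 - (-4)) = 1/48
p(-1) = -9 + (1/2)·(3) + (1/24)·(3)·(1) + (1/48)·(3)·(1)·(-3) = -121/16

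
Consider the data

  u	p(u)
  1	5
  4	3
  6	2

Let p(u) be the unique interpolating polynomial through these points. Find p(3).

Evaluate each Lagrange basis at u = 3:
L_0(3) = (-1)·(-3)/[(-3)·(-5)] = 1/5
L_1(3) = (2)·(-3)/[(3)·(-2)] = 1
L_2(3) = (2)·(-1)/[(5)·(2)] = -1/5
Sum: 5·(1/5) + 3·(1) + 2·(-1/5) = 18/5

18/5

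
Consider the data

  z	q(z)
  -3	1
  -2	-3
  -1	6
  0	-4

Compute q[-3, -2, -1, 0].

-16/3

q[-3,-2] = (-3 - 1) / (-2 - (-3)) = -4
q[-2,-1] = (6 - (-3)) / (-1 - (-2)) = 9
q[-1,0] = (-4 - 6) / (0 - (-1)) = -10
q[-3,-2,-1] = (9 - (-4)) / (-1 - (-3)) = 13/2
q[-2,-1,0] = (-10 - 9) / (0 - (-2)) = -19/2
q[-3,-2,-1,0] = (-19/2 - 13/2) / (0 - (-3)) = -16/3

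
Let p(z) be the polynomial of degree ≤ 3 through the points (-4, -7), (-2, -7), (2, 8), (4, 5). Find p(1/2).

Evaluate each Lagrange basis at z = 1/2:
L_0(1/2) = (5/2)·(-3/2)·(-7/2)/[(-2)·(-6)·(-8)] = -35/256
L_1(1/2) = (9/2)·(-3/2)·(-7/2)/[(2)·(-4)·(-6)] = 63/128
L_2(1/2) = (9/2)·(5/2)·(-7/2)/[(6)·(4)·(-2)] = 105/128
L_3(1/2) = (9/2)·(5/2)·(-3/2)/[(8)·(6)·(2)] = -45/256
Sum: (-7)·(-35/256) + (-7)·(63/128) + 8·(105/128) + 5·(-45/256) = 409/128

409/128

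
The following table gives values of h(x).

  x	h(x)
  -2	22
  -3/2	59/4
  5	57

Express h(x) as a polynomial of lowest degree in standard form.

L_0(x) = (x + 3/2)(x - 5) / [7/2] = (2/7)x^2 - x - 15/7
L_1(x) = (x + 2)(x - 5) / [-13/4] = -(4/13)x^2 + (12/13)x + 40/13
L_2(x) = (x + 2)(x + 3/2) / [91/2] = (2/91)x^2 + (1/13)x + 6/91
h(x) = 22·L_0 + (59/4)·L_1 + 57·L_2
  22·L_0(x) = (44/7)x^2 - 22x - 330/7
  (59/4)·L_1(x) = -(59/13)x^2 + (177/13)x + 590/13
  57·L_2(x) = (114/91)x^2 + (57/13)x + 342/91
Adding term by term: 3x^2 - 4x + 2

h(x) = 3x^2 - 4x + 2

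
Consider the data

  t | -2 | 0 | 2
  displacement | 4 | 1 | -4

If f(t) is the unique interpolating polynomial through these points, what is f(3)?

-29/4

Evaluate each Lagrange basis at t = 3:
L_0(3) = (3)·(1)/[(-2)·(-4)] = 3/8
L_1(3) = (5)·(1)/[(2)·(-2)] = -5/4
L_2(3) = (5)·(3)/[(4)·(2)] = 15/8
Sum: 4·(3/8) + 1·(-5/4) + (-4)·(15/8) = -29/4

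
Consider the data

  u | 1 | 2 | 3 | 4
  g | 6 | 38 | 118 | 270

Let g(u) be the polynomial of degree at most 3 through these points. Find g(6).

Using Newton's divided-difference form:
g[1,2] = (38 - 6) / (2 - 1) = 32
g[2,3] = (118 - 38) / (3 - 2) = 80
g[3,4] = (270 - 118) / (4 - 3) = 152
g[1,2,3] = (80 - 32) / (3 - 1) = 24
g[2,3,4] = (152 - 80) / (4 - 2) = 36
g[1,2,3,4] = (36 - 24) / (4 - 1) = 4
g(6) = 6 + 32·(5) + 24·(5)·(4) + 4·(5)·(4)·(3) = 886

886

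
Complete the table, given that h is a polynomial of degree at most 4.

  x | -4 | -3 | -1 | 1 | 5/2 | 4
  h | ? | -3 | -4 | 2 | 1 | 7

The 5 known values determine h uniquely (degree ≤ 4).
L_0(-4) = (-3)·(-5)·(-13/2)·(-8)/[(-2)·(-4)·(-11/2)·(-7)] = 195/77
L_1(-4) = (-1)·(-5)·(-13/2)·(-8)/[(2)·(-2)·(-7/2)·(-5)] = -26/7
L_2(-4) = (-1)·(-3)·(-13/2)·(-8)/[(4)·(2)·(-3/2)·(-3)] = 13/3
L_3(-4) = (-1)·(-3)·(-5)·(-8)/[(11/2)·(7/2)·(3/2)·(-3/2)] = -640/231
L_4(-4) = (-1)·(-3)·(-5)·(-13/2)/[(7)·(5)·(3)·(3/2)] = 13/21
Sum: (-3)·(195/77) + (-4)·(-26/7) + 2·(13/3) + 1·(-640/231) + 7·(13/21) = 4040/231

4040/231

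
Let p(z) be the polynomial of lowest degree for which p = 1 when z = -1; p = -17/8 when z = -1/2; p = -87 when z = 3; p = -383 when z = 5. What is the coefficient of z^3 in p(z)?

-3

Build the Lagrange basis polynomials:
L_0(z) = (z + 1/2)(z - 3)(z - 5) / [-12] = -(1/12)z^3 + (5/8)z^2 - (11/12)z - 5/8
L_1(z) = (z + 1)(z - 3)(z - 5) / [77/8] = (8/77)z^3 - (8/11)z^2 + (8/11)z + 120/77
L_2(z) = (z + 1)(z + 1/2)(z - 5) / [-28] = -(1/28)z^3 + (1/8)z^2 + (1/4)z + 5/56
L_3(z) = (z + 1)(z + 1/2)(z - 3) / [66] = (1/66)z^3 - (1/44)z^2 - (2/33)z - 1/44
p(z) = 1·L_0 + (-17/8)·L_1 + (-87)·L_2 + (-383)·L_3
Only the coefficient of z^3 is needed; take it from each L_i and combine:
1·(-1/12) + (-17/8)·(8/77) + (-87)·(-1/28) + (-383)·(1/66) = -3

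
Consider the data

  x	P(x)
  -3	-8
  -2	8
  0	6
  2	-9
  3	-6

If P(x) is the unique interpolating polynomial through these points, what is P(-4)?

-601/15

Evaluate each Lagrange basis at x = -4:
L_0(-4) = (-2)·(-4)·(-6)·(-7)/[(-1)·(-3)·(-5)·(-6)] = 56/15
L_1(-4) = (-1)·(-4)·(-6)·(-7)/[(1)·(-2)·(-4)·(-5)] = -21/5
L_2(-4) = (-1)·(-2)·(-6)·(-7)/[(3)·(2)·(-2)·(-3)] = 7/3
L_3(-4) = (-1)·(-2)·(-4)·(-7)/[(5)·(4)·(2)·(-1)] = -7/5
L_4(-4) = (-1)·(-2)·(-4)·(-6)/[(6)·(5)·(3)·(1)] = 8/15
Sum: (-8)·(56/15) + 8·(-21/5) + 6·(7/3) + (-9)·(-7/5) + (-6)·(8/15) = -601/15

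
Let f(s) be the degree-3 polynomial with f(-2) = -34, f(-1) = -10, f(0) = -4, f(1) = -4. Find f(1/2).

L_0(1/2) = (3/2)·(1/2)·(-1/2)/[(-1)·(-2)·(-3)] = 1/16
L_1(1/2) = (5/2)·(1/2)·(-1/2)/[(1)·(-1)·(-2)] = -5/16
L_2(1/2) = (5/2)·(3/2)·(-1/2)/[(2)·(1)·(-1)] = 15/16
L_3(1/2) = (5/2)·(3/2)·(1/2)/[(3)·(2)·(1)] = 5/16
Sum: (-34)·(1/16) + (-10)·(-5/16) + (-4)·(15/16) + (-4)·(5/16) = -4

-4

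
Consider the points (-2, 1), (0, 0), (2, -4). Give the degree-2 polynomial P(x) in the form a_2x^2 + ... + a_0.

Build the Lagrange basis polynomials:
L_0(x) = x(x - 2) / [8] = (1/8)x^2 - (1/4)x
L_1(x) = (x + 2)(x - 2) / [-4] = -(1/4)x^2 + 1
L_2(x) = (x + 2)x / [8] = (1/8)x^2 + (1/4)x
P(x) = 1·L_0 + 0·L_1 + (-4)·L_2
  1·L_0(x) = (1/8)x^2 - (1/4)x
  0·L_1(x) = 0
  (-4)·L_2(x) = -(1/2)x^2 - x
Adding term by term: -(3/8)x^2 - (5/4)x

P(x) = -(3/8)x^2 - (5/4)x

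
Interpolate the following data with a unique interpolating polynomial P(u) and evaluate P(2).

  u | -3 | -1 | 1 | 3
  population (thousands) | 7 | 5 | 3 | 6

Evaluate each Lagrange basis at u = 2:
L_0(2) = (3)·(1)·(-1)/[(-2)·(-4)·(-6)] = 1/16
L_1(2) = (5)·(1)·(-1)/[(2)·(-2)·(-4)] = -5/16
L_2(2) = (5)·(3)·(-1)/[(4)·(2)·(-2)] = 15/16
L_3(2) = (5)·(3)·(1)/[(6)·(4)·(2)] = 5/16
Sum: 7·(1/16) + 5·(-5/16) + 3·(15/16) + 6·(5/16) = 57/16

57/16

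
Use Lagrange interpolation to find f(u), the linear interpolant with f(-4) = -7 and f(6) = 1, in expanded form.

L_0(u) = (u - 6) / [-10] = -(1/10)u + 3/5
L_1(u) = (u + 4) / [10] = (1/10)u + 2/5
f(u) = (-7)·L_0 + 1·L_1
  (-7)·L_0(u) = (7/10)u - 21/5
  1·L_1(u) = (1/10)u + 2/5
Adding term by term: (4/5)u - 19/5

f(u) = (4/5)u - 19/5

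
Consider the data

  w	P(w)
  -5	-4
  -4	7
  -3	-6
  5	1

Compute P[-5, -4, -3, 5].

P[-5,-4] = (7 - (-4)) / (-4 - (-5)) = 11
P[-4,-3] = (-6 - 7) / (-3 - (-4)) = -13
P[-3,5] = (1 - (-6)) / (5 - (-3)) = 7/8
P[-5,-4,-3] = (-13 - 11) / (-3 - (-5)) = -12
P[-4,-3,5] = (7/8 - (-13)) / (5 - (-4)) = 37/24
P[-5,-4,-3,5] = (37/24 - (-12)) / (5 - (-5)) = 65/48

65/48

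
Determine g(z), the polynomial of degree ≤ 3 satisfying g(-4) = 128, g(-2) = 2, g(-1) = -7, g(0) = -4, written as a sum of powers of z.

g(z) = -3z^3 - 3z^2 + 3z - 4

Newton's divided differences:
g[-4,-2] = (2 - 128) / (-2 - (-4)) = -63
g[-2,-1] = (-7 - 2) / (-1 - (-2)) = -9
g[-1,0] = (-4 - (-7)) / (0 - (-1)) = 3
g[-4,-2,-1] = (-9 - (-63)) / (-1 - (-4)) = 18
g[-2,-1,0] = (3 - (-9)) / (0 - (-2)) = 6
g[-4,-2,-1,0] = (6 - 18) / (0 - (-4)) = -3
g(z) = 128 + (-63)·(z + 4) + 18·(z + 4)(z + 2) + (-3)·(z + 4)(z + 2)(z + 1)
Expanding: g(z) = -3z^3 - 3z^2 + 3z - 4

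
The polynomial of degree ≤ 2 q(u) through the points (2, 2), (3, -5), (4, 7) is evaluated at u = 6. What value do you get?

Using Newton's divided-difference form:
q[2,3] = (-5 - 2) / (3 - 2) = -7
q[3,4] = (7 - (-5)) / (4 - 3) = 12
q[2,3,4] = (12 - (-7)) / (4 - 2) = 19/2
q(6) = 2 + (-7)·(4) + (19/2)·(4)·(3) = 88

88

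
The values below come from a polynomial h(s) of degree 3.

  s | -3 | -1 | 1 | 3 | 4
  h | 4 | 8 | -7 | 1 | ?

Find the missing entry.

107/4

The 4 known values determine h uniquely (degree ≤ 3).
L_0(4) = (5)·(3)·(1)/[(-2)·(-4)·(-6)] = -5/16
L_1(4) = (7)·(3)·(1)/[(2)·(-2)·(-4)] = 21/16
L_2(4) = (7)·(5)·(1)/[(4)·(2)·(-2)] = -35/16
L_3(4) = (7)·(5)·(3)/[(6)·(4)·(2)] = 35/16
Sum: 4·(-5/16) + 8·(21/16) + (-7)·(-35/16) + 1·(35/16) = 107/4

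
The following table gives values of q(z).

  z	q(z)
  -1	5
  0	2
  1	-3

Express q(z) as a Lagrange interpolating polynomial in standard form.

Build the Lagrange basis polynomials:
L_0(z) = z(z - 1) / [2] = (1/2)z^2 - (1/2)z
L_1(z) = (z + 1)(z - 1) / [-1] = -z^2 + 1
L_2(z) = (z + 1)z / [2] = (1/2)z^2 + (1/2)z
q(z) = 5·L_0 + 2·L_1 + (-3)·L_2
  5·L_0(z) = (5/2)z^2 - (5/2)z
  2·L_1(z) = -2z^2 + 2
  (-3)·L_2(z) = -(3/2)z^2 - (3/2)z
Adding term by term: -z^2 - 4z + 2

q(z) = -z^2 - 4z + 2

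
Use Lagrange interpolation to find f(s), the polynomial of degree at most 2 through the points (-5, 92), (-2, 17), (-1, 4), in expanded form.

Build the Lagrange basis polynomials:
L_0(s) = (s + 2)(s + 1) / [12] = (1/12)s^2 + (1/4)s + 1/6
L_1(s) = (s + 5)(s + 1) / [-3] = -(1/3)s^2 - 2s - 5/3
L_2(s) = (s + 5)(s + 2) / [4] = (1/4)s^2 + (7/4)s + 5/2
f(s) = 92·L_0 + 17·L_1 + 4·L_2
  92·L_0(s) = (23/3)s^2 + 23s + 46/3
  17·L_1(s) = -(17/3)s^2 - 34s - 85/3
  4·L_2(s) = s^2 + 7s + 10
Adding term by term: 3s^2 - 4s - 3

f(s) = 3s^2 - 4s - 3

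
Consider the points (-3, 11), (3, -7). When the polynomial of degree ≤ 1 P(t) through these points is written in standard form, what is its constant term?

2

L_0(t) = (t - 3) / [-6] = -(1/6)t + 1/2
L_1(t) = (t + 3) / [6] = (1/6)t + 1/2
P(t) = 11·L_0 + (-7)·L_1
Only the constant term is needed; take it from each L_i and combine:
11·(1/2) + (-7)·(1/2) = 2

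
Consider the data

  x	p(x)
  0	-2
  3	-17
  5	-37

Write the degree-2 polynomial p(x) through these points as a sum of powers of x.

L_0(x) = (x - 3)(x - 5) / [15] = (1/15)x^2 - (8/15)x + 1
L_1(x) = x(x - 5) / [-6] = -(1/6)x^2 + (5/6)x
L_2(x) = x(x - 3) / [10] = (1/10)x^2 - (3/10)x
p(x) = (-2)·L_0 + (-17)·L_1 + (-37)·L_2
  (-2)·L_0(x) = -(2/15)x^2 + (16/15)x - 2
  (-17)·L_1(x) = (17/6)x^2 - (85/6)x
  (-37)·L_2(x) = -(37/10)x^2 + (111/10)x
Adding term by term: -x^2 - 2x - 2

p(x) = -x^2 - 2x - 2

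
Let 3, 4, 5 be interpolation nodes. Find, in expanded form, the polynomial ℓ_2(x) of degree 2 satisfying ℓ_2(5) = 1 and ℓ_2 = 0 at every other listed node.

ℓ_2(x) = (1/2)x^2 - (7/2)x + 6

ℓ_2(x) = (x - 3)(x - 4) / [(2)·(1)]
       = (x^2 - 7x + 12) / (2)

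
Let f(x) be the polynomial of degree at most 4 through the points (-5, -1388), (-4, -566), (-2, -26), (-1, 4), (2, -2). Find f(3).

L_0(3) = (7)·(5)·(4)·(1)/[(-1)·(-3)·(-4)·(-7)] = 5/3
L_1(3) = (8)·(5)·(4)·(1)/[(1)·(-2)·(-3)·(-6)] = -40/9
L_2(3) = (8)·(7)·(4)·(1)/[(3)·(2)·(-1)·(-4)] = 28/3
L_3(3) = (8)·(7)·(5)·(1)/[(4)·(3)·(1)·(-3)] = -70/9
L_4(3) = (8)·(7)·(5)·(4)/[(7)·(6)·(4)·(3)] = 20/9
Sum: (-1388)·(5/3) + (-566)·(-40/9) + (-26)·(28/3) + 4·(-70/9) + (-2)·(20/9) = -76

-76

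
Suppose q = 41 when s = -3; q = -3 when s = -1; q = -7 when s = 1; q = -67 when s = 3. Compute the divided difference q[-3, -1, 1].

5

q[-3,-1] = (-3 - 41) / (-1 - (-3)) = -22
q[-1,1] = (-7 - (-3)) / (1 - (-1)) = -2
q[-3,-1,1] = (-2 - (-22)) / (1 - (-3)) = 5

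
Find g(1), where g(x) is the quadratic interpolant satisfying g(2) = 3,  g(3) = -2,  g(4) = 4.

L_0(1) = (-2)·(-3)/[(-1)·(-2)] = 3
L_1(1) = (-1)·(-3)/[(1)·(-1)] = -3
L_2(1) = (-1)·(-2)/[(2)·(1)] = 1
Sum: 3·(3) + (-2)·(-3) + 4·(1) = 19

19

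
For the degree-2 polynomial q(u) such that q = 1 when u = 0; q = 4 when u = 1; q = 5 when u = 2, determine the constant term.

Build the Lagrange basis polynomials:
L_0(u) = (u - 1)(u - 2) / [2] = (1/2)u^2 - (3/2)u + 1
L_1(u) = u(u - 2) / [-1] = -u^2 + 2u
L_2(u) = u(u - 1) / [2] = (1/2)u^2 - (1/2)u
q(u) = 1·L_0 + 4·L_1 + 5·L_2
Only the constant term is needed; take it from each L_i and combine:
1·(1) + 4·(0) + 5·(0) = 1

1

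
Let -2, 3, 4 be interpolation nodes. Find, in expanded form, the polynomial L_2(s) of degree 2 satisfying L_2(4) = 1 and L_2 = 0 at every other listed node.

L_2(s) = (s + 2)(s - 3) / [(6)·(1)]
       = (s^2 - s - 6) / (6)

L_2(s) = (1/6)s^2 - (1/6)s - 1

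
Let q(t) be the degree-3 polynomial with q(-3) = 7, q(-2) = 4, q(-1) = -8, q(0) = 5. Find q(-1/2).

-27/4

L_0(-1/2) = (3/2)·(1/2)·(-1/2)/[(-1)·(-2)·(-3)] = 1/16
L_1(-1/2) = (5/2)·(1/2)·(-1/2)/[(1)·(-1)·(-2)] = -5/16
L_2(-1/2) = (5/2)·(3/2)·(-1/2)/[(2)·(1)·(-1)] = 15/16
L_3(-1/2) = (5/2)·(3/2)·(1/2)/[(3)·(2)·(1)] = 5/16
Sum: 7·(1/16) + 4·(-5/16) + (-8)·(15/16) + 5·(5/16) = -27/4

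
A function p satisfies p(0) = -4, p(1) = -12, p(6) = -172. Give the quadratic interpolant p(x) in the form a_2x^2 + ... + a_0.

Build the Lagrange basis polynomials:
L_0(x) = (x - 1)(x - 6) / [6] = (1/6)x^2 - (7/6)x + 1
L_1(x) = x(x - 6) / [-5] = -(1/5)x^2 + (6/5)x
L_2(x) = x(x - 1) / [30] = (1/30)x^2 - (1/30)x
p(x) = (-4)·L_0 + (-12)·L_1 + (-172)·L_2
  (-4)·L_0(x) = -(2/3)x^2 + (14/3)x - 4
  (-12)·L_1(x) = (12/5)x^2 - (72/5)x
  (-172)·L_2(x) = -(86/15)x^2 + (86/15)x
Adding term by term: -4x^2 - 4x - 4

p(x) = -4x^2 - 4x - 4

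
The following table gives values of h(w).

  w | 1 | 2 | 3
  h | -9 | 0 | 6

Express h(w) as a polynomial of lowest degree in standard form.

h(w) = -(3/2)w^2 + (27/2)w - 21

Newton's divided differences:
h[1,2] = (0 - (-9)) / (2 - 1) = 9
h[2,3] = (6 - 0) / (3 - 2) = 6
h[1,2,3] = (6 - 9) / (3 - 1) = -3/2
h(w) = -9 + 9·(w - 1) + (-3/2)·(w - 1)(w - 2)
Expanding: h(w) = -(3/2)w^2 + (27/2)w - 21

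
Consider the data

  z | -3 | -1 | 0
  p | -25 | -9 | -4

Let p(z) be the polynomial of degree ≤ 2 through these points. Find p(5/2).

Using Newton's divided-difference form:
p[-3,-1] = (-9 - (-25)) / (-1 - (-3)) = 8
p[-1,0] = (-4 - (-9)) / (0 - (-1)) = 5
p[-3,-1,0] = (5 - 8) / (0 - (-3)) = -1
p(5/2) = -25 + 8·(11/2) + (-1)·(11/2)·(7/2) = -1/4

-1/4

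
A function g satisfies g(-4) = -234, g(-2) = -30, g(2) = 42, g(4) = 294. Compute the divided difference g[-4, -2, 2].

-14

g[-4,-2] = (-30 - (-234)) / (-2 - (-4)) = 102
g[-2,2] = (42 - (-30)) / (2 - (-2)) = 18
g[-4,-2,2] = (18 - 102) / (2 - (-4)) = -14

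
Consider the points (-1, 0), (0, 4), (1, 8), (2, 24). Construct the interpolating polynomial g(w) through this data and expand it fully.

g(w) = 2w^3 + 2w + 4

Build the Lagrange basis polynomials:
L_0(w) = w(w - 1)(w - 2) / [-6] = -(1/6)w^3 + (1/2)w^2 - (1/3)w
L_1(w) = (w + 1)(w - 1)(w - 2) / [2] = (1/2)w^3 - w^2 - (1/2)w + 1
L_2(w) = (w + 1)w(w - 2) / [-2] = -(1/2)w^3 + (1/2)w^2 + w
L_3(w) = (w + 1)w(w - 1) / [6] = (1/6)w^3 - (1/6)w
g(w) = 0·L_0 + 4·L_1 + 8·L_2 + 24·L_3
  0·L_0(w) = 0
  4·L_1(w) = 2w^3 - 4w^2 - 2w + 4
  8·L_2(w) = -4w^3 + 4w^2 + 8w
  24·L_3(w) = 4w^3 - 4w
Adding term by term: 2w^3 + 2w + 4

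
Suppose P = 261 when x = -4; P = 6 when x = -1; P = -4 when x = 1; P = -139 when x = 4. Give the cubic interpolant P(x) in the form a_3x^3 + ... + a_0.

P(x) = -3x^3 + 4x^2 - 2x - 3

Build the Lagrange basis polynomials:
L_0(x) = (x + 1)(x - 1)(x - 4) / [-120] = -(1/120)x^3 + (1/30)x^2 + (1/120)x - 1/30
L_1(x) = (x + 4)(x - 1)(x - 4) / [30] = (1/30)x^3 - (1/30)x^2 - (8/15)x + 8/15
L_2(x) = (x + 4)(x + 1)(x - 4) / [-30] = -(1/30)x^3 - (1/30)x^2 + (8/15)x + 8/15
L_3(x) = (x + 4)(x + 1)(x - 1) / [120] = (1/120)x^3 + (1/30)x^2 - (1/120)x - 1/30
P(x) = 261·L_0 + 6·L_1 + (-4)·L_2 + (-139)·L_3
  261·L_0(x) = -(87/40)x^3 + (87/10)x^2 + (87/40)x - 87/10
  6·L_1(x) = (1/5)x^3 - (1/5)x^2 - (16/5)x + 16/5
  (-4)·L_2(x) = (2/15)x^3 + (2/15)x^2 - (32/15)x - 32/15
  (-139)·L_3(x) = -(139/120)x^3 - (139/30)x^2 + (139/120)x + 139/30
Adding term by term: -3x^3 + 4x^2 - 2x - 3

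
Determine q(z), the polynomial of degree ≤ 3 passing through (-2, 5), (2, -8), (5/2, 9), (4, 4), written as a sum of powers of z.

q(z) = -(485/108)z^3 + (4213/216)z^2 + (1589/108)z - 2147/27

Newton's divided differences:
q[-2,2] = (-8 - 5) / (2 - (-2)) = -13/4
q[2,5/2] = (9 - (-8)) / (5/2 - 2) = 34
q[5/2,4] = (4 - 9) / (4 - 5/2) = -10/3
q[-2,2,5/2] = (34 - (-13/4)) / (5/2 - (-2)) = 149/18
q[2,5/2,4] = (-10/3 - 34) / (4 - 2) = -56/3
q[-2,2,5/2,4] = (-56/3 - 149/18) / (4 - (-2)) = -485/108
q(z) = 5 + (-13/4)·(z + 2) + (149/18)·(z + 2)(z - 2) + (-485/108)·(z + 2)(z - 2)(z - 5/2)
Expanding: q(z) = -(485/108)z^3 + (4213/216)z^2 + (1589/108)z - 2147/27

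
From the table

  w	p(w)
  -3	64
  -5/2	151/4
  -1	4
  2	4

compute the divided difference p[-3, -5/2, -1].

15

p[-3,-5/2] = (151/4 - 64) / (-5/2 - (-3)) = -105/2
p[-5/2,-1] = (4 - 151/4) / (-1 - (-5/2)) = -45/2
p[-3,-5/2,-1] = (-45/2 - (-105/2)) / (-1 - (-3)) = 15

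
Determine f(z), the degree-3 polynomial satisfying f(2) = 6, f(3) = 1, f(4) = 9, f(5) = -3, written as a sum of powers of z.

f(z) = -(11/2)z^3 + 56z^2 - (361/2)z + 187

Build the Lagrange basis polynomials:
L_0(z) = (z - 3)(z - 4)(z - 5) / [-6] = -(1/6)z^3 + 2z^2 - (47/6)z + 10
L_1(z) = (z - 2)(z - 4)(z - 5) / [2] = (1/2)z^3 - (11/2)z^2 + 19z - 20
L_2(z) = (z - 2)(z - 3)(z - 5) / [-2] = -(1/2)z^3 + 5z^2 - (31/2)z + 15
L_3(z) = (z - 2)(z - 3)(z - 4) / [6] = (1/6)z^3 - (3/2)z^2 + (13/3)z - 4
f(z) = 6·L_0 + 1·L_1 + 9·L_2 + (-3)·L_3
  6·L_0(z) = -z^3 + 12z^2 - 47z + 60
  1·L_1(z) = (1/2)z^3 - (11/2)z^2 + 19z - 20
  9·L_2(z) = -(9/2)z^3 + 45z^2 - (279/2)z + 135
  (-3)·L_3(z) = -(1/2)z^3 + (9/2)z^2 - 13z + 12
Adding term by term: -(11/2)z^3 + 56z^2 - (361/2)z + 187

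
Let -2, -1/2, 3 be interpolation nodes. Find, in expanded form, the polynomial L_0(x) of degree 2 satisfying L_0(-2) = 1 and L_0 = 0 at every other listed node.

L_0(x) = (2/15)x^2 - (1/3)x - 1/5

L_0(x) = (x + 1/2)(x - 3) / [(-3/2)·(-5)]
       = (x^2 - (5/2)x - 3/2) / (15/2)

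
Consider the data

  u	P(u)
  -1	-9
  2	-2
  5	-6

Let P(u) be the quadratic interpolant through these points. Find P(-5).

-319/9

Using Newton's divided-difference form:
P[-1,2] = (-2 - (-9)) / (2 - (-1)) = 7/3
P[2,5] = (-6 - (-2)) / (5 - 2) = -4/3
P[-1,2,5] = (-4/3 - 7/3) / (5 - (-1)) = -11/18
P(-5) = -9 + (7/3)·(-4) + (-11/18)·(-4)·(-7) = -319/9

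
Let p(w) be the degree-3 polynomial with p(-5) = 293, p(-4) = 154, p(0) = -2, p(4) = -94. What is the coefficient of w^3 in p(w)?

Build the Lagrange basis polynomials:
L_0(w) = (w + 4)w(w - 4) / [-45] = -(1/45)w^3 + (16/45)w
L_1(w) = (w + 5)w(w - 4) / [32] = (1/32)w^3 + (1/32)w^2 - (5/8)w
L_2(w) = (w + 5)(w + 4)(w - 4) / [-80] = -(1/80)w^3 - (1/16)w^2 + (1/5)w + 1
L_3(w) = (w + 5)(w + 4)w / [288] = (1/288)w^3 + (1/32)w^2 + (5/72)w
p(w) = 293·L_0 + 154·L_1 + (-2)·L_2 + (-94)·L_3
Only the coefficient of w^3 is needed; take it from each L_i and combine:
293·(-1/45) + 154·(1/32) + (-2)·(-1/80) + (-94)·(1/288) = -2

-2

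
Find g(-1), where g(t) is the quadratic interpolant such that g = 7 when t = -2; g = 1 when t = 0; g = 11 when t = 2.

L_0(-1) = (-1)·(-3)/[(-2)·(-4)] = 3/8
L_1(-1) = (1)·(-3)/[(2)·(-2)] = 3/4
L_2(-1) = (1)·(-1)/[(4)·(2)] = -1/8
Sum: 7·(3/8) + 1·(3/4) + 11·(-1/8) = 2

2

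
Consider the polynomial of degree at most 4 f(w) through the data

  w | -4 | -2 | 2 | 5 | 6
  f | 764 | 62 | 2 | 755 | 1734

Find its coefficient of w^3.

-4

L_0(w) = (w + 2)(w - 2)(w - 5)(w - 6) / [1080] = (1/1080)w^4 - (11/1080)w^3 + (13/540)w^2 + (11/270)w - 1/9
L_1(w) = (w + 4)(w - 2)(w - 5)(w - 6) / [-448] = -(1/448)w^4 + (9/448)w^3 - (37/112)w + 15/28
L_2(w) = (w + 4)(w + 2)(w - 5)(w - 6) / [288] = (1/288)w^4 - (5/288)w^3 - (7/72)w^2 + (23/72)w + 5/6
L_3(w) = (w + 4)(w + 2)(w - 2)(w - 6) / [-189] = -(1/189)w^4 + (2/189)w^3 + (4/27)w^2 - (8/189)w - 32/63
L_4(w) = (w + 4)(w + 2)(w - 2)(w - 5) / [320] = (1/320)w^4 - (1/320)w^3 - (3/40)w^2 + (1/80)w + 1/4
f(w) = 764·L_0 + 62·L_1 + 2·L_2 + 755·L_3 + 1734·L_4
Only the coefficient of w^3 is needed; take it from each L_i and combine:
764·(-11/1080) + 62·(9/448) + 2·(-5/288) + 755·(2/189) + 1734·(-1/320) = -4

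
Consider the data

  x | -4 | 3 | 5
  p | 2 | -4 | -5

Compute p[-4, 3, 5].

5/126

p[-4,3] = (-4 - 2) / (3 - (-4)) = -6/7
p[3,5] = (-5 - (-4)) / (5 - 3) = -1/2
p[-4,3,5] = (-1/2 - (-6/7)) / (5 - (-4)) = 5/126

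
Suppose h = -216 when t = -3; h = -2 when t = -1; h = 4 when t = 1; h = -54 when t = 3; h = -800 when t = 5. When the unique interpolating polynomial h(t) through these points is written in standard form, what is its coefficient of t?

Build the Lagrange basis polynomials:
L_0(t) = (t + 1)(t - 1)(t - 3)(t - 5) / [384] = (1/384)t^4 - (1/48)t^3 + (7/192)t^2 + (1/48)t - 5/128
L_1(t) = (t + 3)(t - 1)(t - 3)(t - 5) / [-96] = -(1/96)t^4 + (1/16)t^3 + (1/24)t^2 - (9/16)t + 15/32
L_2(t) = (t + 3)(t + 1)(t - 3)(t - 5) / [64] = (1/64)t^4 - (1/16)t^3 - (7/32)t^2 + (9/16)t + 45/64
L_3(t) = (t + 3)(t + 1)(t - 1)(t - 5) / [-96] = -(1/96)t^4 + (1/48)t^3 + (1/6)t^2 - (1/48)t - 5/32
L_4(t) = (t + 3)(t + 1)(t - 1)(t - 3) / [384] = (1/384)t^4 - (5/192)t^2 + 3/128
h(t) = (-216)·L_0 + (-2)·L_1 + 4·L_2 + (-54)·L_3 + (-800)·L_4
Only the coefficient of t is needed; take it from each L_i and combine:
(-216)·(1/48) + (-2)·(-9/16) + 4·(9/16) + (-54)·(-1/48) + (-800)·(0) = 0

0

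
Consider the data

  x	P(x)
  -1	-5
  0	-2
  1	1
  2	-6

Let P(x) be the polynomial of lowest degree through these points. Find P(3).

Evaluate each Lagrange basis at x = 3:
L_0(3) = (3)·(2)·(1)/[(-1)·(-2)·(-3)] = -1
L_1(3) = (4)·(2)·(1)/[(1)·(-1)·(-2)] = 4
L_2(3) = (4)·(3)·(1)/[(2)·(1)·(-1)] = -6
L_3(3) = (4)·(3)·(2)/[(3)·(2)·(1)] = 4
Sum: (-5)·(-1) + (-2)·(4) + 1·(-6) + (-6)·(4) = -33

-33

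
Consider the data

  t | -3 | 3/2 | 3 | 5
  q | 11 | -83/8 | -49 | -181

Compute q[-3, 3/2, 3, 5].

-1

q[-3,3/2] = (-83/8 - 11) / (3/2 - (-3)) = -19/4
q[3/2,3] = (-49 - (-83/8)) / (3 - 3/2) = -103/4
q[3,5] = (-181 - (-49)) / (5 - 3) = -66
q[-3,3/2,3] = (-103/4 - (-19/4)) / (3 - (-3)) = -7/2
q[3/2,3,5] = (-66 - (-103/4)) / (5 - 3/2) = -23/2
q[-3,3/2,3,5] = (-23/2 - (-7/2)) / (5 - (-3)) = -1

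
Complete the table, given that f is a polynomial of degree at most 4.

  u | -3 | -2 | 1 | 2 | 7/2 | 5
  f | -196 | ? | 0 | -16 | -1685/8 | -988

The 5 known values determine f uniquely (degree ≤ 4).
Evaluate each Lagrange basis at u = -2:
L_0(-2) = (-3)·(-4)·(-11/2)·(-7)/[(-4)·(-5)·(-13/2)·(-8)] = 231/520
L_1(-2) = (1)·(-4)·(-11/2)·(-7)/[(4)·(-1)·(-5/2)·(-4)] = 77/20
L_2(-2) = (1)·(-3)·(-11/2)·(-7)/[(5)·(1)·(-3/2)·(-3)] = -77/15
L_3(-2) = (1)·(-3)·(-4)·(-7)/[(13/2)·(5/2)·(3/2)·(-3/2)] = 448/195
L_4(-2) = (1)·(-3)·(-4)·(-11/2)/[(8)·(4)·(3)·(3/2)] = -11/24
Sum: (-196)·(231/520) + 0 + (-16)·(-77/15) + (-1685/8)·(448/195) + (-988)·(-11/24) = -36

-36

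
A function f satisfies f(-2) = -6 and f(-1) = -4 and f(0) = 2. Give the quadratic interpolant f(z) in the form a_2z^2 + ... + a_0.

Build the Lagrange basis polynomials:
L_0(z) = (z + 1)z / [2] = (1/2)z^2 + (1/2)z
L_1(z) = (z + 2)z / [-1] = -z^2 - 2z
L_2(z) = (z + 2)(z + 1) / [2] = (1/2)z^2 + (3/2)z + 1
f(z) = (-6)·L_0 + (-4)·L_1 + 2·L_2
  (-6)·L_0(z) = -3z^2 - 3z
  (-4)·L_1(z) = 4z^2 + 8z
  2·L_2(z) = z^2 + 3z + 2
Adding term by term: 2z^2 + 8z + 2

f(z) = 2z^2 + 8z + 2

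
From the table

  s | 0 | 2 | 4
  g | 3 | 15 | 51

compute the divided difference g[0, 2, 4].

g[0,2] = (15 - 3) / (2 - 0) = 6
g[2,4] = (51 - 15) / (4 - 2) = 18
g[0,2,4] = (18 - 6) / (4 - 0) = 3

3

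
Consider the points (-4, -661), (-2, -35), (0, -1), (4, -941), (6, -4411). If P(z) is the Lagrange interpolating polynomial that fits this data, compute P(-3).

Evaluate each Lagrange basis at z = -3:
L_0(-3) = (-1)·(-3)·(-7)·(-9)/[(-2)·(-4)·(-8)·(-10)] = 189/640
L_1(-3) = (1)·(-3)·(-7)·(-9)/[(2)·(-2)·(-6)·(-8)] = 63/64
L_2(-3) = (1)·(-1)·(-7)·(-9)/[(4)·(2)·(-4)·(-6)] = -21/64
L_3(-3) = (1)·(-1)·(-3)·(-9)/[(8)·(6)·(4)·(-2)] = 9/128
L_4(-3) = (1)·(-1)·(-3)·(-7)/[(10)·(8)·(6)·(2)] = -7/320
Sum: (-661)·(189/640) + (-35)·(63/64) + (-1)·(-21/64) + (-941)·(9/128) + (-4411)·(-7/320) = -199

-199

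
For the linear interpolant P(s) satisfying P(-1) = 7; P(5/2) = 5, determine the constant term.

45/7

Build the Lagrange basis polynomials:
L_0(s) = (s - 5/2) / [-7/2] = -(2/7)s + 5/7
L_1(s) = (s + 1) / [7/2] = (2/7)s + 2/7
P(s) = 7·L_0 + 5·L_1
Only the constant term is needed; take it from each L_i and combine:
7·(5/7) + 5·(2/7) = 45/7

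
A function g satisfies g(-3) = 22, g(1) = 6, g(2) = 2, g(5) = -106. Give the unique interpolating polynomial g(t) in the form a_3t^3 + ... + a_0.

g(t) = -t^3 + 3t + 4

Newton's divided differences:
g[-3,1] = (6 - 22) / (1 - (-3)) = -4
g[1,2] = (2 - 6) / (2 - 1) = -4
g[2,5] = (-106 - 2) / (5 - 2) = -36
g[-3,1,2] = (-4 - (-4)) / (2 - (-3)) = 0
g[1,2,5] = (-36 - (-4)) / (5 - 1) = -8
g[-3,1,2,5] = (-8 - 0) / (5 - (-3)) = -1
g(t) = 22 + (-4)·(t + 3) + (-1)·(t + 3)(t - 1)(t - 2)
Expanding: g(t) = -t^3 + 3t + 4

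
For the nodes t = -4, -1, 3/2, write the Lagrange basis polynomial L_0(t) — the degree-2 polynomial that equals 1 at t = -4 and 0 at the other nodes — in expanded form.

L_0(t) = (2/33)t^2 - (1/33)t - 1/11

L_0(t) = (t + 1)(t - 3/2) / [(-3)·(-11/2)]
       = (t^2 - (1/2)t - 3/2) / (33/2)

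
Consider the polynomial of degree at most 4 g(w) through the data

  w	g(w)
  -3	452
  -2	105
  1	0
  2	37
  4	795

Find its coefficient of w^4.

4

L_0(w) = (w + 2)(w - 1)(w - 2)(w - 4) / [140] = (1/140)w^4 - (1/28)w^3 + (1/7)w - 4/35
L_1(w) = (w + 3)(w - 1)(w - 2)(w - 4) / [-72] = -(1/72)w^4 + (1/18)w^3 + (7/72)w^2 - (17/36)w + 1/3
L_2(w) = (w + 3)(w + 2)(w - 2)(w - 4) / [36] = (1/36)w^4 - (1/36)w^3 - (4/9)w^2 + (1/9)w + 4/3
L_3(w) = (w + 3)(w + 2)(w - 1)(w - 4) / [-40] = -(1/40)w^4 + (3/8)w^2 + (1/4)w - 3/5
L_4(w) = (w + 3)(w + 2)(w - 1)(w - 2) / [252] = (1/252)w^4 + (1/126)w^3 - (1/36)w^2 - (2/63)w + 1/21
g(w) = 452·L_0 + 105·L_1 + 0·L_2 + 37·L_3 + 795·L_4
Only the coefficient of w^4 is needed; take it from each L_i and combine:
452·(1/140) + 105·(-1/72) + 0·(1/36) + 37·(-1/40) + 795·(1/252) = 4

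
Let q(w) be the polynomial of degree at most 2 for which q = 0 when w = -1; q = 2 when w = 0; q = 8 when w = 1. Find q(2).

18

L_0(2) = (2)·(1)/[(-1)·(-2)] = 1
L_1(2) = (3)·(1)/[(1)·(-1)] = -3
L_2(2) = (3)·(2)/[(2)·(1)] = 3
Sum: 0 + 2·(-3) + 8·(3) = 18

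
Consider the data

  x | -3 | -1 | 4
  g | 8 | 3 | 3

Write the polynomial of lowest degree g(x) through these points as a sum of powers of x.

Newton's divided differences:
g[-3,-1] = (3 - 8) / (-1 - (-3)) = -5/2
g[-1,4] = (3 - 3) / (4 - (-1)) = 0
g[-3,-1,4] = (0 - (-5/2)) / (4 - (-3)) = 5/14
g(x) = 8 + (-5/2)·(x + 3) + (5/14)·(x + 3)(x + 1)
Expanding: g(x) = (5/14)x^2 - (15/14)x + 11/7

g(x) = (5/14)x^2 - (15/14)x + 11/7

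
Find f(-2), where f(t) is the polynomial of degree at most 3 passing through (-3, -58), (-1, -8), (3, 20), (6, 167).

-25

Evaluate each Lagrange basis at t = -2:
L_0(-2) = (-1)·(-5)·(-8)/[(-2)·(-6)·(-9)] = 10/27
L_1(-2) = (1)·(-5)·(-8)/[(2)·(-4)·(-7)] = 5/7
L_2(-2) = (1)·(-1)·(-8)/[(6)·(4)·(-3)] = -1/9
L_3(-2) = (1)·(-1)·(-5)/[(9)·(7)·(3)] = 5/189
Sum: (-58)·(10/27) + (-8)·(5/7) + 20·(-1/9) + 167·(5/189) = -25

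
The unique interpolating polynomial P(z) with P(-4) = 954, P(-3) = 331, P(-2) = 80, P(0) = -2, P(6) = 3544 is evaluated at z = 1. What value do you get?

-1

L_0(1) = (4)·(3)·(1)·(-5)/[(-1)·(-2)·(-4)·(-10)] = -3/4
L_1(1) = (5)·(3)·(1)·(-5)/[(1)·(-1)·(-3)·(-9)] = 25/9
L_2(1) = (5)·(4)·(1)·(-5)/[(2)·(1)·(-2)·(-8)] = -25/8
L_3(1) = (5)·(4)·(3)·(-5)/[(4)·(3)·(2)·(-6)] = 25/12
L_4(1) = (5)·(4)·(3)·(1)/[(10)·(9)·(8)·(6)] = 1/72
Sum: 954·(-3/4) + 331·(25/9) + 80·(-25/8) + (-2)·(25/12) + 3544·(1/72) = -1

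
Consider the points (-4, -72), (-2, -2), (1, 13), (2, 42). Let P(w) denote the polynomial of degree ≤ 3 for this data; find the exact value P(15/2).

Evaluate each Lagrange basis at w = 15/2:
L_0(15/2) = (19/2)·(13/2)·(11/2)/[(-2)·(-5)·(-6)] = -2717/480
L_1(15/2) = (23/2)·(13/2)·(11/2)/[(2)·(-3)·(-4)] = 3289/192
L_2(15/2) = (23/2)·(19/2)·(11/2)/[(5)·(3)·(-1)] = -4807/120
L_3(15/2) = (23/2)·(19/2)·(13/2)/[(6)·(4)·(1)] = 5681/192
Sum: (-72)·(-2717/480) + (-2)·(3289/192) + 13·(-4807/120) + 42·(5681/192) = 4381/4

4381/4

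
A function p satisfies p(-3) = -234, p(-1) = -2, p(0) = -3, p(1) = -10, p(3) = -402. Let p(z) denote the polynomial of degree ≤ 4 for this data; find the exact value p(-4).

-815

L_0(-4) = (-3)·(-4)·(-5)·(-7)/[(-2)·(-3)·(-4)·(-6)] = 35/12
L_1(-4) = (-1)·(-4)·(-5)·(-7)/[(2)·(-1)·(-2)·(-4)] = -35/4
L_2(-4) = (-1)·(-3)·(-5)·(-7)/[(3)·(1)·(-1)·(-3)] = 35/3
L_3(-4) = (-1)·(-3)·(-4)·(-7)/[(4)·(2)·(1)·(-2)] = -21/4
L_4(-4) = (-1)·(-3)·(-4)·(-5)/[(6)·(4)·(3)·(2)] = 5/12
Sum: (-234)·(35/12) + (-2)·(-35/4) + (-3)·(35/3) + (-10)·(-21/4) + (-402)·(5/12) = -815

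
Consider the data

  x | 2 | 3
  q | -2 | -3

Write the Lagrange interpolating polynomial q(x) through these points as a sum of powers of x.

q(x) = -x

L_0(x) = (x - 3) / [-1] = -x + 3
L_1(x) = (x - 2) / [1] = x - 2
q(x) = (-2)·L_0 + (-3)·L_1
  (-2)·L_0(x) = 2x - 6
  (-3)·L_1(x) = -3x + 6
Adding term by term: -x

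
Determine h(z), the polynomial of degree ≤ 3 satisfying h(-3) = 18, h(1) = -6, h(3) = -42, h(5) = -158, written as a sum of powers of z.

h(z) = -z^3 - z^2 - z - 3

Build the Lagrange basis polynomials:
L_0(z) = (z - 1)(z - 3)(z - 5) / [-192] = -(1/192)z^3 + (3/64)z^2 - (23/192)z + 5/64
L_1(z) = (z + 3)(z - 3)(z - 5) / [32] = (1/32)z^3 - (5/32)z^2 - (9/32)z + 45/32
L_2(z) = (z + 3)(z - 1)(z - 5) / [-24] = -(1/24)z^3 + (1/8)z^2 + (13/24)z - 5/8
L_3(z) = (z + 3)(z - 1)(z - 3) / [64] = (1/64)z^3 - (1/64)z^2 - (9/64)z + 9/64
h(z) = 18·L_0 + (-6)·L_1 + (-42)·L_2 + (-158)·L_3
  18·L_0(z) = -(3/32)z^3 + (27/32)z^2 - (69/32)z + 45/32
  (-6)·L_1(z) = -(3/16)z^3 + (15/16)z^2 + (27/16)z - 135/16
  (-42)·L_2(z) = (7/4)z^3 - (21/4)z^2 - (91/4)z + 105/4
  (-158)·L_3(z) = -(79/32)z^3 + (79/32)z^2 + (711/32)z - 711/32
Adding term by term: -z^3 - z^2 - z - 3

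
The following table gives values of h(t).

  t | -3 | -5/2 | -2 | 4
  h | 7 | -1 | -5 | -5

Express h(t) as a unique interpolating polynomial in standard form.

Build the Lagrange basis polynomials:
L_0(t) = (t + 5/2)(t + 2)(t - 4) / [-7/2] = -(2/7)t^3 - (1/7)t^2 + (26/7)t + 40/7
L_1(t) = (t + 3)(t + 2)(t - 4) / [13/8] = (8/13)t^3 + (8/13)t^2 - (112/13)t - 192/13
L_2(t) = (t + 3)(t + 5/2)(t - 4) / [-3] = -(1/3)t^3 - (1/2)t^2 + (29/6)t + 10
L_3(t) = (t + 3)(t + 5/2)(t + 2) / [273] = (1/273)t^3 + (5/182)t^2 + (37/546)t + 5/91
h(t) = 7·L_0 + (-1)·L_1 + (-5)·L_2 + (-5)·L_3
  7·L_0(t) = -2t^3 - t^2 + 26t + 40
  (-1)·L_1(t) = -(8/13)t^3 - (8/13)t^2 + (112/13)t + 192/13
  (-5)·L_2(t) = (5/3)t^3 + (5/2)t^2 - (145/6)t - 50
  (-5)·L_3(t) = -(5/273)t^3 - (25/182)t^2 - (185/546)t - 25/91
Adding term by term: -(88/91)t^3 + (68/91)t^2 + (920/91)t + 409/91

h(t) = -(88/91)t^3 + (68/91)t^2 + (920/91)t + 409/91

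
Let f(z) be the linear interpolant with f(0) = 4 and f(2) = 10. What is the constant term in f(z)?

4

Build the Lagrange basis polynomials:
L_0(z) = (z - 2) / [-2] = -(1/2)z + 1
L_1(z) = z / [2] = (1/2)z
f(z) = 4·L_0 + 10·L_1
Only the constant term is needed; take it from each L_i and combine:
4·(1) + 10·(0) = 4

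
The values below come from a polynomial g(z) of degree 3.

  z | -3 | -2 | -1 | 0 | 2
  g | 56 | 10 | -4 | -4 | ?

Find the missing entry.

The 4 known values determine g uniquely (degree ≤ 3).
Evaluate each Lagrange basis at z = 2:
L_0(2) = (4)·(3)·(2)/[(-1)·(-2)·(-3)] = -4
L_1(2) = (5)·(3)·(2)/[(1)·(-1)·(-2)] = 15
L_2(2) = (5)·(4)·(2)/[(2)·(1)·(-1)] = -20
L_3(2) = (5)·(4)·(3)/[(3)·(2)·(1)] = 10
Sum: 56·(-4) + 10·(15) + (-4)·(-20) + (-4)·(10) = -34

-34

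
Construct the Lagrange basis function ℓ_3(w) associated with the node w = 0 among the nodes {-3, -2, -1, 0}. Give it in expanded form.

ℓ_3(w) = (w + 3)(w + 2)(w + 1) / [(3)·(2)·(1)]
       = (w^3 + 6w^2 + 11w + 6) / (6)

ℓ_3(w) = (1/6)w^3 + w^2 + (11/6)w + 1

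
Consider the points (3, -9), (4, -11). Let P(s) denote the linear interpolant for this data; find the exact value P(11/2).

-14

Evaluate each Lagrange basis at s = 11/2:
L_0(11/2) = (3/2)/[(-1)] = -3/2
L_1(11/2) = (5/2)/[(1)] = 5/2
Sum: (-9)·(-3/2) + (-11)·(5/2) = -14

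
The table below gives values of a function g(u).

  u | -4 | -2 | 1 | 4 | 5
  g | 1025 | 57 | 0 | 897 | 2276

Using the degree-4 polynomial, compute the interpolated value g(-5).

2526

Using Newton's divided-difference form:
g[-4,-2] = (57 - 1025) / (-2 - (-4)) = -484
g[-2,1] = (0 - 57) / (1 - (-2)) = -19
g[1,4] = (897 - 0) / (4 - 1) = 299
g[4,5] = (2276 - 897) / (5 - 4) = 1379
g[-4,-2,1] = (-19 - (-484)) / (1 - (-4)) = 93
g[-2,1,4] = (299 - (-19)) / (4 - (-2)) = 53
g[1,4,5] = (1379 - 299) / (5 - 1) = 270
g[-4,-2,1,4] = (53 - 93) / (4 - (-4)) = -5
g[-2,1,4,5] = (270 - 53) / (5 - (-2)) = 31
g[-4,-2,1,4,5] = (31 - (-5)) / (5 - (-4)) = 4
g(-5) = 1025 + (-484)·(-1) + 93·(-1)·(-3) + (-5)·(-1)·(-3)·(-6) + 4·(-1)·(-3)·(-6)·(-9) = 2526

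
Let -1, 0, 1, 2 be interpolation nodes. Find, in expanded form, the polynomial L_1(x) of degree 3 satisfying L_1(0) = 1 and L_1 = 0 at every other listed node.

L_1(x) = (1/2)x^3 - x^2 - (1/2)x + 1

L_1(x) = (x + 1)(x - 1)(x - 2) / [(1)·(-1)·(-2)]
       = (x^3 - 2x^2 - x + 2) / (2)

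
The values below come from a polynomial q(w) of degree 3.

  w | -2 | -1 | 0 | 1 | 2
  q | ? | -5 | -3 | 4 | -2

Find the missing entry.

16

The 4 known values determine q uniquely (degree ≤ 3).
L_0(-2) = (-2)·(-3)·(-4)/[(-1)·(-2)·(-3)] = 4
L_1(-2) = (-1)·(-3)·(-4)/[(1)·(-1)·(-2)] = -6
L_2(-2) = (-1)·(-2)·(-4)/[(2)·(1)·(-1)] = 4
L_3(-2) = (-1)·(-2)·(-3)/[(3)·(2)·(1)] = -1
Sum: (-5)·(4) + (-3)·(-6) + 4·(4) + (-2)·(-1) = 16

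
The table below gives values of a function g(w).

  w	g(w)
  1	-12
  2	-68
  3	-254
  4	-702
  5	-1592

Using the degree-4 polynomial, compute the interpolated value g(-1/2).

L_0(-1/2) = (-5/2)·(-7/2)·(-9/2)·(-11/2)/[(-1)·(-2)·(-3)·(-4)] = 1155/128
L_1(-1/2) = (-3/2)·(-7/2)·(-9/2)·(-11/2)/[(1)·(-1)·(-2)·(-3)] = -693/32
L_2(-1/2) = (-3/2)·(-5/2)·(-9/2)·(-11/2)/[(2)·(1)·(-1)·(-2)] = 1485/64
L_3(-1/2) = (-3/2)·(-5/2)·(-7/2)·(-11/2)/[(3)·(2)·(1)·(-1)] = -385/32
L_4(-1/2) = (-3/2)·(-5/2)·(-7/2)·(-9/2)/[(4)·(3)·(2)·(1)] = 315/128
Sum: (-12)·(1155/128) + (-68)·(-693/32) + (-254)·(1485/64) + (-702)·(-385/32) + (-1592)·(315/128) = -9/8

-9/8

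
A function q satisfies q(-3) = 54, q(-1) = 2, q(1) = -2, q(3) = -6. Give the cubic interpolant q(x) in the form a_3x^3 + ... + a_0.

Build the Lagrange basis polynomials:
L_0(x) = (x + 1)(x - 1)(x - 3) / [-48] = -(1/48)x^3 + (1/16)x^2 + (1/48)x - 1/16
L_1(x) = (x + 3)(x - 1)(x - 3) / [16] = (1/16)x^3 - (1/16)x^2 - (9/16)x + 9/16
L_2(x) = (x + 3)(x + 1)(x - 3) / [-16] = -(1/16)x^3 - (1/16)x^2 + (9/16)x + 9/16
L_3(x) = (x + 3)(x + 1)(x - 1) / [48] = (1/48)x^3 + (1/16)x^2 - (1/48)x - 1/16
q(x) = 54·L_0 + 2·L_1 + (-2)·L_2 + (-6)·L_3
  54·L_0(x) = -(9/8)x^3 + (27/8)x^2 + (9/8)x - 27/8
  2·L_1(x) = (1/8)x^3 - (1/8)x^2 - (9/8)x + 9/8
  (-2)·L_2(x) = (1/8)x^3 + (1/8)x^2 - (9/8)x - 9/8
  (-6)·L_3(x) = -(1/8)x^3 - (3/8)x^2 + (1/8)x + 3/8
Adding term by term: -x^3 + 3x^2 - x - 3

q(x) = -x^3 + 3x^2 - x - 3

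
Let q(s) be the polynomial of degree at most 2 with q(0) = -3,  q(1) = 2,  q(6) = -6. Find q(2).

Evaluate each Lagrange basis at s = 2:
L_0(2) = (1)·(-4)/[(-1)·(-6)] = -2/3
L_1(2) = (2)·(-4)/[(1)·(-5)] = 8/5
L_2(2) = (2)·(1)/[(6)·(5)] = 1/15
Sum: (-3)·(-2/3) + 2·(8/5) + (-6)·(1/15) = 24/5

24/5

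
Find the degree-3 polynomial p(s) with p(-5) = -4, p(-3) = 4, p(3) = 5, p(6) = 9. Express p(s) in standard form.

Build the Lagrange basis polynomials:
L_0(s) = (s + 3)(s - 3)(s - 6) / [-176] = -(1/176)s^3 + (3/88)s^2 + (9/176)s - 27/88
L_1(s) = (s + 5)(s - 3)(s - 6) / [108] = (1/108)s^3 - (1/27)s^2 - (1/4)s + 5/6
L_2(s) = (s + 5)(s + 3)(s - 6) / [-144] = -(1/144)s^3 - (1/72)s^2 + (11/48)s + 5/8
L_3(s) = (s + 5)(s + 3)(s - 3) / [297] = (1/297)s^3 + (5/297)s^2 - (1/33)s - 5/33
p(s) = (-4)·L_0 + 4·L_1 + 5·L_2 + 9·L_3
  (-4)·L_0(s) = (1/44)s^3 - (3/22)s^2 - (9/44)s + 27/22
  4·L_1(s) = (1/27)s^3 - (4/27)s^2 - s + 10/3
  5·L_2(s) = -(5/144)s^3 - (5/72)s^2 + (55/48)s + 25/8
  9·L_3(s) = (1/33)s^3 + (5/33)s^2 - (3/11)s - 15/11
Adding term by term: (263/4752)s^3 - (481/2376)s^2 - (175/528)s + 1669/264

p(s) = (263/4752)s^3 - (481/2376)s^2 - (175/528)s + 1669/264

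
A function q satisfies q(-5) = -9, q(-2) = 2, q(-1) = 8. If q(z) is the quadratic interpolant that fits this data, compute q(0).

L_0(0) = (2)·(1)/[(-3)·(-4)] = 1/6
L_1(0) = (5)·(1)/[(3)·(-1)] = -5/3
L_2(0) = (5)·(2)/[(4)·(1)] = 5/2
Sum: (-9)·(1/6) + 2·(-5/3) + 8·(5/2) = 91/6

91/6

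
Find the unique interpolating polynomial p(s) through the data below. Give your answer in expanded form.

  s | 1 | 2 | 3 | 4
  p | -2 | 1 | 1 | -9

Newton's divided differences:
p[1,2] = (1 - (-2)) / (2 - 1) = 3
p[2,3] = (1 - 1) / (3 - 2) = 0
p[3,4] = (-9 - 1) / (4 - 3) = -10
p[1,2,3] = (0 - 3) / (3 - 1) = -3/2
p[2,3,4] = (-10 - 0) / (4 - 2) = -5
p[1,2,3,4] = (-5 - (-3/2)) / (4 - 1) = -7/6
p(s) = -2 + 3·(s - 1) + (-3/2)·(s - 1)(s - 2) + (-7/6)·(s - 1)(s - 2)(s - 3)
Expanding: p(s) = -(7/6)s^3 + (11/2)s^2 - (16/3)s - 1

p(s) = -(7/6)s^3 + (11/2)s^2 - (16/3)s - 1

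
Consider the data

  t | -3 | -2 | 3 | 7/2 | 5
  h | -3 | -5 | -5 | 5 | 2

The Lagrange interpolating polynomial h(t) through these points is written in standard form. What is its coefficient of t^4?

The leading coefficient equals the top divided difference h[-3,-2,3,7/2,5].
h[-3,-2] = (-5 - (-3)) / (-2 - (-3)) = -2
h[-2,3] = (-5 - (-5)) / (3 - (-2)) = 0
h[3,7/2] = (5 - (-5)) / (7/2 - 3) = 20
h[7/2,5] = (2 - 5) / (5 - 7/2) = -2
h[-3,-2,3] = (0 - (-2)) / (3 - (-3)) = 1/3
h[-2,3,7/2] = (20 - 0) / (7/2 - (-2)) = 40/11
h[3,7/2,5] = (-2 - 20) / (5 - 3) = -11
h[-3,-2,3,7/2] = (40/11 - 1/3) / (7/2 - (-3)) = 218/429
h[-2,3,7/2,5] = (-11 - 40/11) / (5 - (-2)) = -23/11
h[-3,-2,3,7/2,5] = (-23/11 - 218/429) / (5 - (-3)) = -1115/3432

-1115/3432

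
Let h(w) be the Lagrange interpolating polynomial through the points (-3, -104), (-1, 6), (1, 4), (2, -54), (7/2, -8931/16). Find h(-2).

Evaluate each Lagrange basis at w = -2:
L_0(-2) = (-1)·(-3)·(-4)·(-11/2)/[(-2)·(-4)·(-5)·(-13/2)] = 33/130
L_1(-2) = (1)·(-3)·(-4)·(-11/2)/[(2)·(-2)·(-3)·(-9/2)] = 11/9
L_2(-2) = (1)·(-1)·(-4)·(-11/2)/[(4)·(2)·(-1)·(-5/2)] = -11/10
L_3(-2) = (1)·(-1)·(-3)·(-11/2)/[(5)·(3)·(1)·(-3/2)] = 11/15
L_4(-2) = (1)·(-1)·(-3)·(-4)/[(13/2)·(9/2)·(5/2)·(3/2)] = -64/585
Sum: (-104)·(33/130) + 6·(11/9) + 4·(-11/10) + (-54)·(11/15) + (-8931/16)·(-64/585) = -2

-2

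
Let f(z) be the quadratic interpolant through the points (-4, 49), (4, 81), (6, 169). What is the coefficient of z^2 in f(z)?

The leading coefficient equals the top divided difference f[-4,4,6].
f[-4,4] = (81 - 49) / (4 - (-4)) = 4
f[4,6] = (169 - 81) / (6 - 4) = 44
f[-4,4,6] = (44 - 4) / (6 - (-4)) = 4

4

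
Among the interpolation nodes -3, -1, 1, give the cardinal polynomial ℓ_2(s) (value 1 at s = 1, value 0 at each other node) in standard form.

ℓ_2(s) = (1/8)s^2 + (1/2)s + 3/8

ℓ_2(s) = (s + 3)(s + 1) / [(4)·(2)]
       = (s^2 + 4s + 3) / (8)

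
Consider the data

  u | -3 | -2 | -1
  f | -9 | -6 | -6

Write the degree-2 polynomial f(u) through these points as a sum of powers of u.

Newton's divided differences:
f[-3,-2] = (-6 - (-9)) / (-2 - (-3)) = 3
f[-2,-1] = (-6 - (-6)) / (-1 - (-2)) = 0
f[-3,-2,-1] = (0 - 3) / (-1 - (-3)) = -3/2
f(u) = -9 + 3·(u + 3) + (-3/2)·(u + 3)(u + 2)
Expanding: f(u) = -(3/2)u^2 - (9/2)u - 9

f(u) = -(3/2)u^2 - (9/2)u - 9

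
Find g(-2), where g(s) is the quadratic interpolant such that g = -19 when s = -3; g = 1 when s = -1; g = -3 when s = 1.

-6

L_0(-2) = (-1)·(-3)/[(-2)·(-4)] = 3/8
L_1(-2) = (1)·(-3)/[(2)·(-2)] = 3/4
L_2(-2) = (1)·(-1)/[(4)·(2)] = -1/8
Sum: (-19)·(3/8) + 1·(3/4) + (-3)·(-1/8) = -6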